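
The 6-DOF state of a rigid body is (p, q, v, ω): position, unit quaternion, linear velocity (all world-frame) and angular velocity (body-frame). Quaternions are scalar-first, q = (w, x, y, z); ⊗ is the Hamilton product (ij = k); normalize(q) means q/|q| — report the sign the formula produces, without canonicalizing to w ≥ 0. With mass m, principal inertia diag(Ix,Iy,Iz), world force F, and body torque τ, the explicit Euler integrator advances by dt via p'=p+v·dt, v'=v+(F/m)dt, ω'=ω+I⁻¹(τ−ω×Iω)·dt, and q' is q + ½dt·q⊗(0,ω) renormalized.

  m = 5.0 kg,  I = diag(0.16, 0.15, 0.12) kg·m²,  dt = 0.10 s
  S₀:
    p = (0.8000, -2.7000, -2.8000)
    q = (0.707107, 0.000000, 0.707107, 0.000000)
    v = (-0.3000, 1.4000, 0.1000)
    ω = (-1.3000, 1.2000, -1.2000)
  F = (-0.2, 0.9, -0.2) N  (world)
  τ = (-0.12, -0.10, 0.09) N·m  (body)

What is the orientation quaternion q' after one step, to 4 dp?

q' = (0.6609, -0.0879, 0.7453, 0.0035)

2q̇ = q⊗(0,ω) = (-0.8485284, -1.7677675, 0.8485284, 0.0707107)
updated quaternion q' = (0.6609, -0.0879, 0.7453, 0.0035)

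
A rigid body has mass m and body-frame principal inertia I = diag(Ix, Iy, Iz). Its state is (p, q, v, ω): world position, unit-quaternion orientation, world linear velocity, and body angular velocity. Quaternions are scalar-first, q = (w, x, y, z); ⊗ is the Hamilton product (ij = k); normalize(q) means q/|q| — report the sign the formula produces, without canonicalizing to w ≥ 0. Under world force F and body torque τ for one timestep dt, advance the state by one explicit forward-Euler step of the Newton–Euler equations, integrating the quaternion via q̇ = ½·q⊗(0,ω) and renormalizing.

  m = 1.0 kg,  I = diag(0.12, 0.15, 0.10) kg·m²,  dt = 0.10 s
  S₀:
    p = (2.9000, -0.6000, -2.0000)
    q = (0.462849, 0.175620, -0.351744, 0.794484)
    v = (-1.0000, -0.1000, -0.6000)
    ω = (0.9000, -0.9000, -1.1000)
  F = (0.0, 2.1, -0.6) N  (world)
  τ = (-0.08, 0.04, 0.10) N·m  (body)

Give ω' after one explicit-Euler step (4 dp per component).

angular accel α = (-0.2542, 0.3987, 1.2430)
new body rate ω' = (0.8746, -0.8601, -0.9757)

ω' = (0.8746, -0.8601, -0.9757)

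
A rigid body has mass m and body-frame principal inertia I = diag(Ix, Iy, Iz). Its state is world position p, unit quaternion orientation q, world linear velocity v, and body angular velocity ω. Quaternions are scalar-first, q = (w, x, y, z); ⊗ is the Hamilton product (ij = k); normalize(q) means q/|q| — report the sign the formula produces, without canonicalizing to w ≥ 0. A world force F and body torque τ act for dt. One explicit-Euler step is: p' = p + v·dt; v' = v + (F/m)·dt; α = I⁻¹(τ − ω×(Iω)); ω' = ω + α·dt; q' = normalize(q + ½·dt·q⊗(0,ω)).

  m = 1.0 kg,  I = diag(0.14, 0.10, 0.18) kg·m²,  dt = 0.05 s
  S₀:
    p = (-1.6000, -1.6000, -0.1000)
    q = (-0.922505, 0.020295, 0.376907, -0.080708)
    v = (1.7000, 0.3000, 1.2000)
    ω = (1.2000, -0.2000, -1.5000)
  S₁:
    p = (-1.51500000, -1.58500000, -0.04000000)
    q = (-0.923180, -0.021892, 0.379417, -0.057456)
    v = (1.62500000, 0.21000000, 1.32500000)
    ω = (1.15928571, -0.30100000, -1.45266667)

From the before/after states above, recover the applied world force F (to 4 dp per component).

F = (-1.5000, -1.8000, 2.5000)

velocity change Δv = (-0.07500000, -0.09000000, 0.12500000)
applied force F = (-1.5000, -1.8000, 2.5000)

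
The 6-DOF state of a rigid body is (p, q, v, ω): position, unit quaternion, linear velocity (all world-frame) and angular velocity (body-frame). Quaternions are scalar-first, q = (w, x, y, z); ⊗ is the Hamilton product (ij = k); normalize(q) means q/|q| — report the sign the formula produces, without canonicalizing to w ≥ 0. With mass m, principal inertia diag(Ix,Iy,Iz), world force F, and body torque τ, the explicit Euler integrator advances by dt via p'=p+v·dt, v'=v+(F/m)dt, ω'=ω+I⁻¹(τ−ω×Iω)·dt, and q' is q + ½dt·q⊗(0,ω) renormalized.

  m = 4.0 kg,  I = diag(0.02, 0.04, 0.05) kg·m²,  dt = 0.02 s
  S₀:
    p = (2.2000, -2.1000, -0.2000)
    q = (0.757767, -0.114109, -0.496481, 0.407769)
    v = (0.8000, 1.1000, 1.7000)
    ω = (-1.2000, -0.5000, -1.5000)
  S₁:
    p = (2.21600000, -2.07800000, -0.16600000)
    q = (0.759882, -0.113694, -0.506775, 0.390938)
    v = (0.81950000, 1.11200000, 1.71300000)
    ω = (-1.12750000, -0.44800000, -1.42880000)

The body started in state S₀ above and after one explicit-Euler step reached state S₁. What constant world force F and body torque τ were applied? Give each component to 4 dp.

F = (3.9000, 2.4000, 2.6000)
τ = (0.0800, 0.0500, 0.1900)

ω₁ − ω₀ = (0.07250000, 0.05200000, 0.07120000)
ω₀×(Iω₀) = (0.0075, -0.0540, 0.0120)
applied torque τ = (0.0800, 0.0500, 0.1900)
velocity change Δv = (0.01950000, 0.01200000, 0.01300000)
m·(v₁−v₀)/dt = (3.9000, 2.4000, 2.6000)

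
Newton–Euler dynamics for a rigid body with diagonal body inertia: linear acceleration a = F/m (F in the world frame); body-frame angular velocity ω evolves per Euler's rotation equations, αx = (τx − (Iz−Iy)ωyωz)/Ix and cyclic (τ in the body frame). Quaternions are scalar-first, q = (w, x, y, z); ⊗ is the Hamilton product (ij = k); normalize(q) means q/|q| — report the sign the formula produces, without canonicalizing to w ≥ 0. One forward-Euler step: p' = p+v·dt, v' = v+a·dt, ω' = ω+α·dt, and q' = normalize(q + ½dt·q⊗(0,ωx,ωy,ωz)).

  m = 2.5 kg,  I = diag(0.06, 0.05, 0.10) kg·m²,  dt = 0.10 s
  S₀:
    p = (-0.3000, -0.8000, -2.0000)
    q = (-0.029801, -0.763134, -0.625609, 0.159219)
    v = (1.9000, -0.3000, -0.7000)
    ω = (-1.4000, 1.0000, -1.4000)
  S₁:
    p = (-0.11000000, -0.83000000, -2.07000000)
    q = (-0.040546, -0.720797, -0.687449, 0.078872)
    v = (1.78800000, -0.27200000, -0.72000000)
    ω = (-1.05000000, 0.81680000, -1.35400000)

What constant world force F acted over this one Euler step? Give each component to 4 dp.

F = (-2.8000, 0.7000, -0.5000)

velocity change Δv = (-0.11200000, 0.02800000, -0.02000000)
applied force F = (-2.8000, 0.7000, -0.5000)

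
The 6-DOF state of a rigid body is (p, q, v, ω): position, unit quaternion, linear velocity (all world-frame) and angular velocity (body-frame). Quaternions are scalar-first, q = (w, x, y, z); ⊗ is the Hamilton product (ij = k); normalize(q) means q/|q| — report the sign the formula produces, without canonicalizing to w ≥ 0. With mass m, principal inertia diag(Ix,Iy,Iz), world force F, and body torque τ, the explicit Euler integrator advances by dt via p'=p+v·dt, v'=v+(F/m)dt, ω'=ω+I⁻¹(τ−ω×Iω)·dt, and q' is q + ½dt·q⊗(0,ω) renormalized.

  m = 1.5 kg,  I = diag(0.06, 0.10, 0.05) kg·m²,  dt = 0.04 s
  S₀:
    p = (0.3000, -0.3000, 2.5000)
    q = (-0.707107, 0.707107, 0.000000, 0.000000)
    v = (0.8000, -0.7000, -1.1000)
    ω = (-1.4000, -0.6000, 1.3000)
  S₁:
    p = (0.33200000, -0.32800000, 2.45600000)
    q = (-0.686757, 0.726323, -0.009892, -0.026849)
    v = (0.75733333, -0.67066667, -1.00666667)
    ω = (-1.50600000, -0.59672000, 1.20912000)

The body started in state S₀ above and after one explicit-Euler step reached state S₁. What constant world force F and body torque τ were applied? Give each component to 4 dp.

F = (-1.6000, 1.1000, 3.5000)
τ = (-0.1200, -0.0100, -0.0800)

Δω = ω₁−ω₀ = (-0.10600000, 0.00328000, -0.09088000)
gyro term ω₀×Iω₀ = (0.0390, -0.0182, 0.0336)
τ = I·(Δω/dt) + ω₀×(Iω₀) = (-0.1200, -0.0100, -0.0800)
velocity change Δv = (-0.04266667, 0.02933333, 0.09333333)
m·(v₁−v₀)/dt = (-1.6000, 1.1000, 3.5000)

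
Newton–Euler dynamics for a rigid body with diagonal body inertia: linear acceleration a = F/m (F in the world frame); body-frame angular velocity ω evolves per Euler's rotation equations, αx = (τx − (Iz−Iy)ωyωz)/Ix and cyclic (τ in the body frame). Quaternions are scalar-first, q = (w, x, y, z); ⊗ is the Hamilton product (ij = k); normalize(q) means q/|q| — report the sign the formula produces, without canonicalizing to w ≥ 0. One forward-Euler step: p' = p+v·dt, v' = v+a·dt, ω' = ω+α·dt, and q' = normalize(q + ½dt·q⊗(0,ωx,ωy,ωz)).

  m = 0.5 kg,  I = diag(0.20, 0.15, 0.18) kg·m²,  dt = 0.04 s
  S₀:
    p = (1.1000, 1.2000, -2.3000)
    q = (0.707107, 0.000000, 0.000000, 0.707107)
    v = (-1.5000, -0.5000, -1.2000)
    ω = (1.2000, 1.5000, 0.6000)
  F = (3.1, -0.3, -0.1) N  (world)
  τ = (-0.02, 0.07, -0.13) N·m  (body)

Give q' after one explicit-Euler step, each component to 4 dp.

q' = (0.6981, -0.0042, 0.0382, 0.7150)

2q̇ = q⊗(0,ω) = (-0.4242642, -0.2121321, 1.9091889, 0.4242642)
q + ½dt·q⊗(0,ω), renormalized = (0.6981, -0.0042, 0.0382, 0.7150)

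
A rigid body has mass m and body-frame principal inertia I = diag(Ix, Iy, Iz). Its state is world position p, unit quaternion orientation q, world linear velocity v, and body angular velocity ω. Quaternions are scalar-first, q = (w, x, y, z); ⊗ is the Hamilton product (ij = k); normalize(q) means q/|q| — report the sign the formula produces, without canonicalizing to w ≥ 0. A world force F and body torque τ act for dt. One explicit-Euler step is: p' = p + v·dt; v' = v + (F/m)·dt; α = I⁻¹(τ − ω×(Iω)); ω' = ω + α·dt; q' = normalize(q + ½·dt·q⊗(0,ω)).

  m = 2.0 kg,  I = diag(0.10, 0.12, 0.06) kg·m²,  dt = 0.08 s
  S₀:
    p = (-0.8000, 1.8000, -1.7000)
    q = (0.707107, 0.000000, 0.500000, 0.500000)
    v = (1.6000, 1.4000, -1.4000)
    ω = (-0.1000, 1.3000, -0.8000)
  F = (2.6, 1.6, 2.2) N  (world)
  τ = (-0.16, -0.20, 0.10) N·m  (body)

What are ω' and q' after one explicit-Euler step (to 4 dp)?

precession coupling ω×(Iω) = (0.0624, 0.0032, -0.0026)
(τ − ω×Iω)/I = (-2.2240, -1.6933, 1.7100)
ω' = ω + α·dt = (-0.2779, 1.1645, -0.6632)
q⊗(0,ω) = (-0.2500000, -1.1207107, 0.8692391, -0.5156856)
q + ½dt·q⊗(0,ω), renormalized = (0.6958, -0.0447, 0.5338, 0.4785)

ω' = (-0.2779, 1.1645, -0.6632)
q' = (0.6958, -0.0447, 0.5338, 0.4785)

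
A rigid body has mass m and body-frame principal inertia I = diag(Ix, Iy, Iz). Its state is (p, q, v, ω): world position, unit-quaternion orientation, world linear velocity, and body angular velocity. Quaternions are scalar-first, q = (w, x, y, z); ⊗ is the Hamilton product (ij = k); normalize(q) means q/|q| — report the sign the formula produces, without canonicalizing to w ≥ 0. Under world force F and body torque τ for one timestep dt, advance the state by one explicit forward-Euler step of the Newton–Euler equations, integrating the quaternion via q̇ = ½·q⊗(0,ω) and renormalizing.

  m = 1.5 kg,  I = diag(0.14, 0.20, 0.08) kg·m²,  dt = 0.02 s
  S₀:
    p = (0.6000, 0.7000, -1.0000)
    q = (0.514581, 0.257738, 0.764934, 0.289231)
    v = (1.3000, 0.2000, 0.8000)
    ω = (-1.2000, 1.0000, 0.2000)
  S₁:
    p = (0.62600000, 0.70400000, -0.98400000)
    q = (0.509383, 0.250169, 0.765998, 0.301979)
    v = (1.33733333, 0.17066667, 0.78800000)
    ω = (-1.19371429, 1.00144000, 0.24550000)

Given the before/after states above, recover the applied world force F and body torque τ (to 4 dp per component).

F = (2.8000, -2.2000, -0.9000)
τ = (0.0200, 0.0000, 0.1100)

Δω = ω₁−ω₀ = (0.00628571, 0.00144000, 0.04550000)
precession coupling = (-0.0240, -0.0144, -0.0720)
applied torque τ = (0.0200, 0.0000, 0.1100)
velocity change Δv = (0.03733333, -0.02933333, -0.01200000)
F = m·Δv/dt = (2.8000, -2.2000, -0.9000)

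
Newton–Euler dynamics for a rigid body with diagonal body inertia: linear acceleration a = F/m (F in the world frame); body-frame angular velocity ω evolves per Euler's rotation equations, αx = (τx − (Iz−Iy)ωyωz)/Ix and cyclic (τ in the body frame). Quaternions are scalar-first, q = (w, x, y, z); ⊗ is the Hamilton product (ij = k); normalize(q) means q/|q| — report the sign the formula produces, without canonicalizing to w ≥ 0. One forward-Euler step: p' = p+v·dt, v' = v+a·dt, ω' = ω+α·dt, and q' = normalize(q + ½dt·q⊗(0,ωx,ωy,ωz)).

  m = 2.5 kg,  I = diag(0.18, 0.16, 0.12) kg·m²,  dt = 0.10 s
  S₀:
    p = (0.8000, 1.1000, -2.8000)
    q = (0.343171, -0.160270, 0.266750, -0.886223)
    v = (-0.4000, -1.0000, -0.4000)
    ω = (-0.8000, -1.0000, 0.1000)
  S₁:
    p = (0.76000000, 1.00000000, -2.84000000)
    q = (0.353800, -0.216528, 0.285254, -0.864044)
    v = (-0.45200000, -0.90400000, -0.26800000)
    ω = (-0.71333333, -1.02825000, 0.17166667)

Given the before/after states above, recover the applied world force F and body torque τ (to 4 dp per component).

v₁ − v₀ = (-0.05200000, 0.09600000, 0.13200000)
m·(v₁−v₀)/dt = (-1.3000, 2.4000, 3.3000)
Δω = ω₁−ω₀ = (0.08666667, -0.02825000, 0.07166667)
τ = I·(Δω/dt) + ω₀×(Iω₀) = (0.1600, -0.0500, 0.0700)

F = (-1.3000, 2.4000, 3.3000)
τ = (0.1600, -0.0500, 0.0700)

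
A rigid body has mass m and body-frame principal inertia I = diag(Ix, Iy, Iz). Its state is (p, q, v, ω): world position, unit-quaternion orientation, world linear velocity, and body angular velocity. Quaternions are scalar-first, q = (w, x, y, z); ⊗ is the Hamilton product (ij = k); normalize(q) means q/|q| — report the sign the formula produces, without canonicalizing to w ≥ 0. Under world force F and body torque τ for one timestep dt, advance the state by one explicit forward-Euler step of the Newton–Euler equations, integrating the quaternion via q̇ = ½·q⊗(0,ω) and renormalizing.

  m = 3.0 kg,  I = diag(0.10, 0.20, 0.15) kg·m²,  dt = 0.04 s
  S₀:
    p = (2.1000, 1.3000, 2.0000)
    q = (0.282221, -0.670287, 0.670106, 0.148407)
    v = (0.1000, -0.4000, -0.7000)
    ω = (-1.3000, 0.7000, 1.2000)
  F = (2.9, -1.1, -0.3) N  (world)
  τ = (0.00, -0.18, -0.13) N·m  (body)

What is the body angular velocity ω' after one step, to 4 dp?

ω' = (-1.2832, 0.6484, 1.1896)

angular accel α = (0.4200, -1.2900, -0.2600)
new body rate ω' = (-1.2832, 0.6484, 1.1896)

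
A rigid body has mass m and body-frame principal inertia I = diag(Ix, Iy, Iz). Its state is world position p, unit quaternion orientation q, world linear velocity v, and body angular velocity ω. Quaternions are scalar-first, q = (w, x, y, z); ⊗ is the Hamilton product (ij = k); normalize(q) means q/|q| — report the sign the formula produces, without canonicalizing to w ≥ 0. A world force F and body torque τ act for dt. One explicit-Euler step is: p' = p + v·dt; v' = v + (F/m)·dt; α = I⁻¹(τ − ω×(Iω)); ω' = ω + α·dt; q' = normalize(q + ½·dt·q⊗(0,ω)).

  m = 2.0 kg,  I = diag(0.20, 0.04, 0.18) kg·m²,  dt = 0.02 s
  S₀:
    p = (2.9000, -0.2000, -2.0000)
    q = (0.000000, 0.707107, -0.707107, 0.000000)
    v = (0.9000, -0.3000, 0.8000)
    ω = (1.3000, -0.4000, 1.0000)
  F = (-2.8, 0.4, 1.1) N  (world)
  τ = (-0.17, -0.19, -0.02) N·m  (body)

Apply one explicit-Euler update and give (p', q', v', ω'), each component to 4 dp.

(τ − ω×Iω)/I = (-0.5700, -5.4000, -0.5733)
ω + α·dt = (1.2886, -0.5080, 0.9885)
2q̇ = q⊗(0,ω) = (-1.2020819, -0.7071070, -0.7071070, 0.6363963)
q + ½dt·q⊗(0,ω), renormalized = (-0.0120, 0.6999, -0.7141, 0.0064)
linear accel F/m = (-1.4000, 0.2000, 0.5500)
p' = p + v·dt = (2.9180, -0.2060, -1.9840)
new velocity v' = (0.8720, -0.2960, 0.8110)

p' = (2.9180, -0.2060, -1.9840)
q' = (-0.0120, 0.6999, -0.7141, 0.0064)
v' = (0.8720, -0.2960, 0.8110)
ω' = (1.2886, -0.5080, 0.9885)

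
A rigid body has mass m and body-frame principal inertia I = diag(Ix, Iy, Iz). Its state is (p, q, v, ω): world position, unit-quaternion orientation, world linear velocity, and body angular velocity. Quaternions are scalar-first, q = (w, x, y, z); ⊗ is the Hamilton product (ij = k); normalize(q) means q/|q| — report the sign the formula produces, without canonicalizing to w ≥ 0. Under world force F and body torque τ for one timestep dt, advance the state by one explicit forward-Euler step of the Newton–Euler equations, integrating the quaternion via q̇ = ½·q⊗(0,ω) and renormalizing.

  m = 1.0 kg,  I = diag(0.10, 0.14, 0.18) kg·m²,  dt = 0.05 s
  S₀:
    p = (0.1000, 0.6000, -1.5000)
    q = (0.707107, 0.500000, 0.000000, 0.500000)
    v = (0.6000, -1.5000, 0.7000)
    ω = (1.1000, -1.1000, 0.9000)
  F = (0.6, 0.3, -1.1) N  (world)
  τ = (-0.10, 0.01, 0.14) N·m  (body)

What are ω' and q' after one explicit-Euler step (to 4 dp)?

ω' = (1.0698, -1.0681, 0.9523)
q' = (0.6814, 0.5327, -0.0169, 0.5017)

gyro term ω×Iω = (-0.0396, -0.0792, -0.0484)
α = I⁻¹(τ − ω×Iω) = (-0.6040, 0.6371, 1.0467)
new body rate ω' = (1.0698, -1.0681, 0.9523)
2q̇ = q⊗(0,ω) = (-1.0000000, 1.3278177, -0.6778177, 0.0863963)
updated quaternion q' = (0.6814, 0.5327, -0.0169, 0.5017)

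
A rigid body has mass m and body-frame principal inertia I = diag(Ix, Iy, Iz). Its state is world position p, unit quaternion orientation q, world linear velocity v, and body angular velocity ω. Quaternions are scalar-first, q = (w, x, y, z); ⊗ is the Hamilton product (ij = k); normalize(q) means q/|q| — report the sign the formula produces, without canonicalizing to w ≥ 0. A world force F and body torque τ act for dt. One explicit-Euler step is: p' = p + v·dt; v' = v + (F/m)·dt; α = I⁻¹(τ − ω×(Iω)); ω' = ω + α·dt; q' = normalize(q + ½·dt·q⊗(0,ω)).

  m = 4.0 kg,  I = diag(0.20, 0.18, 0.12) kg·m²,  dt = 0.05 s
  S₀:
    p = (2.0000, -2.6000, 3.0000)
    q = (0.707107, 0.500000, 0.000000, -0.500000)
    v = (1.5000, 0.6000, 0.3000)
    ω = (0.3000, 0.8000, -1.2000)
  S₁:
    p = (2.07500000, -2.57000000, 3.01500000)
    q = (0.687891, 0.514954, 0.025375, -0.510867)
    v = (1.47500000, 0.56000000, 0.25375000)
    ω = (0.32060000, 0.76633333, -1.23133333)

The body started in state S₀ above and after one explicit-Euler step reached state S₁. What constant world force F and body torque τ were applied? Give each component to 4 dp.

Δω = ω₁−ω₀ = (0.02060000, -0.03366667, -0.03133333)
ω₀×(Iω₀) = (0.0576, -0.0288, -0.0048)
I·α + gyro = (0.1400, -0.1500, -0.0800)
v₁ − v₀ = (-0.02500000, -0.04000000, -0.04625000)
F = m·Δv/dt = (-2.0000, -3.2000, -3.7000)

F = (-2.0000, -3.2000, -3.7000)
τ = (0.1400, -0.1500, -0.0800)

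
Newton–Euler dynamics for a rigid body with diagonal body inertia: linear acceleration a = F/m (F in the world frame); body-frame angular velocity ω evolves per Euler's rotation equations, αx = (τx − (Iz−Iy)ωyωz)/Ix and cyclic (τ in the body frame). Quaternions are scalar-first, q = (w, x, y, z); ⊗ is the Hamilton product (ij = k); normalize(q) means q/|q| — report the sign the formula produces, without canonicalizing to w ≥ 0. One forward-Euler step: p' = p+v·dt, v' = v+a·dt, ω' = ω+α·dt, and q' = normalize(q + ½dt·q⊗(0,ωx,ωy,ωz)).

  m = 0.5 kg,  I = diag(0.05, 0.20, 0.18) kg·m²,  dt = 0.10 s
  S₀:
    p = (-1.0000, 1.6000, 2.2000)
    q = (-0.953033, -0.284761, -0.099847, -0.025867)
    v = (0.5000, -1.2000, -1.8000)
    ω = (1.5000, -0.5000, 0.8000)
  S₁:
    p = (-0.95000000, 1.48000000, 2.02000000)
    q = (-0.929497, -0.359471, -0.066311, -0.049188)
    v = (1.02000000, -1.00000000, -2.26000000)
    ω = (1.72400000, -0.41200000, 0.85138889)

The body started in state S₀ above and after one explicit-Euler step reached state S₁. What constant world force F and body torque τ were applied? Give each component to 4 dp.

ω₁ − ω₀ = (0.22400000, 0.08800000, 0.05138889)
precession coupling = (0.0080, -0.1560, -0.1125)
applied torque τ = (0.1200, 0.0200, -0.0200)
Δv = v₁−v₀ = (0.52000000, 0.20000000, -0.46000000)
applied force F = (2.6000, 1.0000, -2.3000)

F = (2.6000, 1.0000, -2.3000)
τ = (0.1200, 0.0200, -0.0200)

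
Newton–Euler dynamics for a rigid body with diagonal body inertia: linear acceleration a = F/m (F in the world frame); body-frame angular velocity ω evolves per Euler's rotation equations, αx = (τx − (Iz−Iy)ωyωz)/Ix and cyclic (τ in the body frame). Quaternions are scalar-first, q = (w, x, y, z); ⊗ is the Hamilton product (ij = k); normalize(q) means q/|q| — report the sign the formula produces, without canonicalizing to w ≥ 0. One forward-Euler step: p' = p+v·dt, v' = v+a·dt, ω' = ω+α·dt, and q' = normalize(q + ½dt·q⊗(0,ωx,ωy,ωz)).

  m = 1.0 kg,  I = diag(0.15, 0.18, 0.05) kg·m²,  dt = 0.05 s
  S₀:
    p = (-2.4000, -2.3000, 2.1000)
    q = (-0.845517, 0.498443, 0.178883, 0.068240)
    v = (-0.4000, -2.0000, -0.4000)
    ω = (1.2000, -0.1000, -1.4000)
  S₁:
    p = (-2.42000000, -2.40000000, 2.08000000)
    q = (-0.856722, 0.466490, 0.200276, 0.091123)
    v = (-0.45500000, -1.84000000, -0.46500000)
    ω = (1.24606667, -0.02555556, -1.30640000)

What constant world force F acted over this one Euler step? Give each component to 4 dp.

F = (-1.1000, 3.2000, -1.3000)

velocity change Δv = (-0.05500000, 0.16000000, -0.06500000)
m·(v₁−v₀)/dt = (-1.1000, 3.2000, -1.3000)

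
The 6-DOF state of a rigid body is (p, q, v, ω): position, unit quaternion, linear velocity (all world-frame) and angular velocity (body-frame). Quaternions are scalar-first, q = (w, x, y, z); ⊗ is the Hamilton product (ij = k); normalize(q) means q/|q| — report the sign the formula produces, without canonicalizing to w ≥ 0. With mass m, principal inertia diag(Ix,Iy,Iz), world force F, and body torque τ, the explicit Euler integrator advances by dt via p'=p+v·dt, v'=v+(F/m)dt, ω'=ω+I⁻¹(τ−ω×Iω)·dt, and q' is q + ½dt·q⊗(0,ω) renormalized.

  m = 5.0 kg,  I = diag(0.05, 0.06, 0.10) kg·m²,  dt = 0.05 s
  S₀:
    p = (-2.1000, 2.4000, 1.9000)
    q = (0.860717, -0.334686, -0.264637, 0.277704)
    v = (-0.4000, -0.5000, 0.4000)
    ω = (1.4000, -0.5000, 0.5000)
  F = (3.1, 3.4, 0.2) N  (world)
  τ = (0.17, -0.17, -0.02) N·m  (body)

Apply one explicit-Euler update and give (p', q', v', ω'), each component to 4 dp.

p' = (-2.1200, 2.3750, 1.9200)
q' = (0.8650, -0.3042, -0.2613, 0.3017)
v' = (-0.3690, -0.4660, 0.4020)
ω' = (1.5800, -0.6125, 0.4935)

gyro term ω×Iω = (-0.0100, -0.0350, -0.0070)
(τ − ω×Iω)/I = (3.6000, -2.2500, -0.1300)
ω + α·dt = (1.5800, -0.6125, 0.4935)
q⊗(0,ω) = (0.1973899, 1.2115373, 0.1257701, 0.9681933)
updated quaternion q' = (0.8650, -0.3042, -0.2613, 0.3017)
a = (0.6200, 0.6800, 0.0400)
p + v·dt = (-2.1200, 2.3750, 1.9200)
v' = v + a·dt = (-0.3690, -0.4660, 0.4020)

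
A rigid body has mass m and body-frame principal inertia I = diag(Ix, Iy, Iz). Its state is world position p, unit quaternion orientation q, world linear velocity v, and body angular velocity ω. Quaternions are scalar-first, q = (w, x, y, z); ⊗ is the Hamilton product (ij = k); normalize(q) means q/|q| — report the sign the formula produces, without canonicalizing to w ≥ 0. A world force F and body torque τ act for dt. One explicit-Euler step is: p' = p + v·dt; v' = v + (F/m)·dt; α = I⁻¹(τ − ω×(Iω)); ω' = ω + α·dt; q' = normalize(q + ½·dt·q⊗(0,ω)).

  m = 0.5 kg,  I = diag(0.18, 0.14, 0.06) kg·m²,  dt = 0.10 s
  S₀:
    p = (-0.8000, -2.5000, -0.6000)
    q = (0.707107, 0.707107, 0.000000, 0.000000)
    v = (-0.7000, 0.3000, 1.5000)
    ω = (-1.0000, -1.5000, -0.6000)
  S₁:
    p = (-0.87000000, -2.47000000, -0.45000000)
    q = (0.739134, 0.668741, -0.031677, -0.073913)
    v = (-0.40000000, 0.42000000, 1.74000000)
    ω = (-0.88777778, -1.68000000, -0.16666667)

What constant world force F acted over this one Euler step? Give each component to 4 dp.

v₁ − v₀ = (0.30000000, 0.12000000, 0.24000000)
F = m·Δv/dt = (1.5000, 0.6000, 1.2000)

F = (1.5000, 0.6000, 1.2000)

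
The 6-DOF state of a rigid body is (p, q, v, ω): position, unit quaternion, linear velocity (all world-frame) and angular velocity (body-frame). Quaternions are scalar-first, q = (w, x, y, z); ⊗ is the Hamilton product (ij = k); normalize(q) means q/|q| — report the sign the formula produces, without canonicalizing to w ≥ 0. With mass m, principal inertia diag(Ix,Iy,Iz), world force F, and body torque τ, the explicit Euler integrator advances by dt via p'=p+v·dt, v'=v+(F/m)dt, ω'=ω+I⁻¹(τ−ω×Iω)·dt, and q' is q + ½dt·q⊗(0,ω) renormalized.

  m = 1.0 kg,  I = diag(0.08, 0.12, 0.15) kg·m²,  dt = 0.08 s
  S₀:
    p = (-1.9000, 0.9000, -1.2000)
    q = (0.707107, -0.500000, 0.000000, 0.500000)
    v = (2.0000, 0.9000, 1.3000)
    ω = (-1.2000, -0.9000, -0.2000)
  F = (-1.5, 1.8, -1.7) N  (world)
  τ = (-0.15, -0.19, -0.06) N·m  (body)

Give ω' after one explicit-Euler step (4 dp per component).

ω' = (-1.3554, -1.0155, -0.2550)

ω×(Iω) gyroscopic = (0.0054, -0.0168, 0.0432)
α = I⁻¹(τ − ω×Iω) = (-1.9425, -1.4433, -0.6880)
ω + α·dt = (-1.3554, -1.0155, -0.2550)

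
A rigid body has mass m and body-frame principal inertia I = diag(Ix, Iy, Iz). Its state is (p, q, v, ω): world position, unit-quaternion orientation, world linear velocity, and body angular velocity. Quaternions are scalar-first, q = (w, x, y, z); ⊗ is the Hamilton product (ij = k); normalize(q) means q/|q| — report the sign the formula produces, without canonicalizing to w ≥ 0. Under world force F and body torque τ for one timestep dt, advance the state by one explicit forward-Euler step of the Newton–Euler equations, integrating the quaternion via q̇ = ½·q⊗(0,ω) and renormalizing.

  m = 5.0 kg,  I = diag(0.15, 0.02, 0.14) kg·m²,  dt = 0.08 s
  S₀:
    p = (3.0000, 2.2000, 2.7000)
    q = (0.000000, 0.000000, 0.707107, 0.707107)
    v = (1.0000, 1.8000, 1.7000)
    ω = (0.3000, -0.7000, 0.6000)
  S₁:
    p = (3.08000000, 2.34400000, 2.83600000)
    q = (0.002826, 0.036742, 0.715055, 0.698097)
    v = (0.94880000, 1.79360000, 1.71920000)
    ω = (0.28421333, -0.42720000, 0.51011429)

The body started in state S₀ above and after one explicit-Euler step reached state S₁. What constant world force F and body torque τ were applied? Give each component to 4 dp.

F = (-3.2000, -0.4000, 1.2000)
τ = (-0.0800, 0.0700, -0.1300)

rate change Δω = (-0.01578667, 0.27280000, -0.08988571)
precession coupling = (-0.0504, 0.0018, 0.0273)
applied torque τ = (-0.0800, 0.0700, -0.1300)
v₁ − v₀ = (-0.05120000, -0.00640000, 0.01920000)
F = m·Δv/dt = (-3.2000, -0.4000, 1.2000)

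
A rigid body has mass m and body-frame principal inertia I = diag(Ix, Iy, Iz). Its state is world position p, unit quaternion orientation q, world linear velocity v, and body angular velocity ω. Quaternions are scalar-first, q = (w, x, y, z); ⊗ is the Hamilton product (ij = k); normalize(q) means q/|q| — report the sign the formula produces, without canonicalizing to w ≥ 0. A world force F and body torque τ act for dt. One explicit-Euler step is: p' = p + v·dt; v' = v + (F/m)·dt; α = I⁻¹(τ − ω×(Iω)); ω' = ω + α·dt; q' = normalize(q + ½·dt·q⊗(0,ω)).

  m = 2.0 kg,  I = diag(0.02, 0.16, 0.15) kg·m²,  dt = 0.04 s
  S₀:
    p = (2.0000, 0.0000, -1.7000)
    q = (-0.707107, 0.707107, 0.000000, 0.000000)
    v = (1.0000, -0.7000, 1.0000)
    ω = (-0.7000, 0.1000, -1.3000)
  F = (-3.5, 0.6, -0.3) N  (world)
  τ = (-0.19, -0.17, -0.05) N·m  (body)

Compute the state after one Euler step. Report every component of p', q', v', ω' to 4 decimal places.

p' = (2.0400, -0.0280, -1.6600)
q' = (-0.6969, 0.7167, 0.0170, 0.0198)
v' = (0.9300, -0.6880, 0.9940)
ω' = (-1.0826, 0.0871, -1.3107)

p + v·dt = (2.0400, -0.0280, -1.6600)
new velocity v' = (0.9300, -0.6880, 0.9940)
ω×(Iω) gyroscopic = (0.0013, -0.1183, -0.0098)
(τ − ω×Iω)/I = (-9.5650, -0.3231, -0.2680)
new body rate ω' = (-1.0826, 0.0871, -1.3107)
Hamilton product q⊗(0,ω) = (0.4949749, 0.4949749, 0.8485284, 0.9899498)
q + ½dt·q⊗(0,ω), renormalized = (-0.6969, 0.7167, 0.0170, 0.0198)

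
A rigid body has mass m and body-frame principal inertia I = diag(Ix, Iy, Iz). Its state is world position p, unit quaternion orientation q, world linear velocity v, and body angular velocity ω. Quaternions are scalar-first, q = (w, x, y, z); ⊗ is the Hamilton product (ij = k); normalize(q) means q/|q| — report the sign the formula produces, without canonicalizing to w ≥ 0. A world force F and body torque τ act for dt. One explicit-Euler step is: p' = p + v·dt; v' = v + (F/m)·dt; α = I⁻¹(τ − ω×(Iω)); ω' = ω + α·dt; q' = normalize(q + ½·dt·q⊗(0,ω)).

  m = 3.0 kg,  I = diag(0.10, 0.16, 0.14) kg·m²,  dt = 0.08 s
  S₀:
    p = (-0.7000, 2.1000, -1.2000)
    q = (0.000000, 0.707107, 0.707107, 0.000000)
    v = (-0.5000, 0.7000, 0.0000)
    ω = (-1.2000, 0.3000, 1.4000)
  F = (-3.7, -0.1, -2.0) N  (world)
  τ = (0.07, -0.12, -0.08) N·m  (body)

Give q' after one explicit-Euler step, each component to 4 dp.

q' = (0.0254, 0.7446, 0.6657, 0.0423)

2q̇ = q⊗(0,ω) = (0.6363963, 0.9899498, -0.9899498, 1.0606605)
updated quaternion q' = (0.0254, 0.7446, 0.6657, 0.0423)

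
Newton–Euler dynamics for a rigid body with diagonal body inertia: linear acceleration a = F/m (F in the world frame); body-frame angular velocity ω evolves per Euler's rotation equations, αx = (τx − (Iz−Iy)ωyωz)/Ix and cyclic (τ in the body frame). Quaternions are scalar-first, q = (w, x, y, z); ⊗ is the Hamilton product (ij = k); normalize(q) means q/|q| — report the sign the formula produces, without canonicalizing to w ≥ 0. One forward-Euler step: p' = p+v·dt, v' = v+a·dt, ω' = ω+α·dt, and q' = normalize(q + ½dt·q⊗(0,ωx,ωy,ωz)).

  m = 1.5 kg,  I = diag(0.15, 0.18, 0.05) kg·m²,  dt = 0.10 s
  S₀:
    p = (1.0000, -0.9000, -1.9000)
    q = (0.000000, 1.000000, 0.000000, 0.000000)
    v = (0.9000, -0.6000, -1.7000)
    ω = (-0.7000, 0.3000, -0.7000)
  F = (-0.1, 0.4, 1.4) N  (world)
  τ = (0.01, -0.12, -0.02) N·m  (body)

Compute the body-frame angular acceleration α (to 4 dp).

gyro term ω×Iω = (0.0273, 0.0490, -0.0063)
(τ − ω×Iω)/I = (-0.1153, -0.9389, -0.2740)

α = (-0.1153, -0.9389, -0.2740)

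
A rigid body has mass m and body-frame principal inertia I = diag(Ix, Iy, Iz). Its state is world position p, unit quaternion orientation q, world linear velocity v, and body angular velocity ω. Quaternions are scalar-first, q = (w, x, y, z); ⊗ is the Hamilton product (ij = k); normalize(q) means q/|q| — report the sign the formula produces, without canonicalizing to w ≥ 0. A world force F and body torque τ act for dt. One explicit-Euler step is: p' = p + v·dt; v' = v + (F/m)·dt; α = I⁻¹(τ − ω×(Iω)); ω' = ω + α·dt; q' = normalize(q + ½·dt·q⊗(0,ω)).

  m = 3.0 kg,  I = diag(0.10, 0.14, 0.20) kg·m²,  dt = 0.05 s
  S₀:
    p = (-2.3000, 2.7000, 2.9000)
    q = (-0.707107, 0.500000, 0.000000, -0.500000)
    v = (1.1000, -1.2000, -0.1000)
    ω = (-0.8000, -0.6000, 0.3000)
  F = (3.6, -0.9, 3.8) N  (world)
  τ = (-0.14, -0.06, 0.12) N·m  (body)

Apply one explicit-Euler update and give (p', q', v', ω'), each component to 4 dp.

precession coupling ω×(Iω) = (-0.0108, 0.0240, 0.0192)
(τ − ω×Iω)/I = (-1.2920, -0.6000, 0.5040)
ω + α·dt = (-0.8646, -0.6300, 0.3252)
q⊗(0,ω) = (0.5500000, 0.2656856, 0.6742642, -0.5121321)
q' = normalize(q + ½dt·q⊗(0,ω)) = (-0.6931, 0.5065, 0.0169, -0.5126)
a = F/m = (1.2000, -0.3000, 1.2667)
p' = p + v·dt = (-2.2450, 2.6400, 2.8950)
v' = v + a·dt = (1.1600, -1.2150, -0.0367)

p' = (-2.2450, 2.6400, 2.8950)
q' = (-0.6931, 0.5065, 0.0169, -0.5126)
v' = (1.1600, -1.2150, -0.0367)
ω' = (-0.8646, -0.6300, 0.3252)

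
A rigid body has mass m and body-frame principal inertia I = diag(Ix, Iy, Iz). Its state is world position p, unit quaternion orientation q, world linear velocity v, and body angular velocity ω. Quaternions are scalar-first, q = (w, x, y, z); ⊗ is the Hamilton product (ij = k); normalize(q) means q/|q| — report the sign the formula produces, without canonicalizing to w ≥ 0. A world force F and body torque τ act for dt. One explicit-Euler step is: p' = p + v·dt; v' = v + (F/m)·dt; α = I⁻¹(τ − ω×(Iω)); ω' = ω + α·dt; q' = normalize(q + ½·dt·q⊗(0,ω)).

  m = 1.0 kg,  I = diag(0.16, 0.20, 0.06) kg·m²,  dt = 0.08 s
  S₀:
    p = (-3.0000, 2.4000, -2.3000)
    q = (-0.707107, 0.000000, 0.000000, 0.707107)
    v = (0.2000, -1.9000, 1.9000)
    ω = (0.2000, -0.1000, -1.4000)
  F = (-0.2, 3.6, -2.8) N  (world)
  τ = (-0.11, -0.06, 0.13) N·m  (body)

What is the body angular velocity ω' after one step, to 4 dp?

ω' = (0.1548, -0.1128, -1.2256)

α = I⁻¹(τ − ω×Iω) = (-0.5650, -0.1600, 2.1800)
ω' = ω + α·dt = (0.1548, -0.1128, -1.2256)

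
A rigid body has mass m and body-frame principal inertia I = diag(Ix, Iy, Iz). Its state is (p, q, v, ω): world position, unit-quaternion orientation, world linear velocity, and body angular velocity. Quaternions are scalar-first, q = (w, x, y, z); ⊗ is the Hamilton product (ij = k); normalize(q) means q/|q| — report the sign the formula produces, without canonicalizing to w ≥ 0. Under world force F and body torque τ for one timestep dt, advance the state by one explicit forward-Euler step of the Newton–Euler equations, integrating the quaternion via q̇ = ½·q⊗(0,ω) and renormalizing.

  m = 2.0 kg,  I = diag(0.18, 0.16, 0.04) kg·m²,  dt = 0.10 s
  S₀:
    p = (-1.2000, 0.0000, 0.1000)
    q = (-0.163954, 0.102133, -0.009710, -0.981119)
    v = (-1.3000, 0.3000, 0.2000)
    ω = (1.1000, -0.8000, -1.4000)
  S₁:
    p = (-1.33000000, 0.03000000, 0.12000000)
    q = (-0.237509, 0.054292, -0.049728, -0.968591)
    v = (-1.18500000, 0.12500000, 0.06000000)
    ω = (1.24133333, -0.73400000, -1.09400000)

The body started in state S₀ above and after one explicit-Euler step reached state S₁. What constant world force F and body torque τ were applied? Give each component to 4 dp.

v₁ − v₀ = (0.11500000, -0.17500000, -0.14000000)
m·(v₁−v₀)/dt = (2.3000, -3.5000, -2.8000)
Δω = ω₁−ω₀ = (0.14133333, 0.06600000, 0.30600000)
gyro term ω₀×Iω₀ = (-0.1344, -0.2156, 0.0176)
applied torque τ = (0.1200, -0.1100, 0.1400)

F = (2.3000, -3.5000, -2.8000)
τ = (0.1200, -0.1100, 0.1400)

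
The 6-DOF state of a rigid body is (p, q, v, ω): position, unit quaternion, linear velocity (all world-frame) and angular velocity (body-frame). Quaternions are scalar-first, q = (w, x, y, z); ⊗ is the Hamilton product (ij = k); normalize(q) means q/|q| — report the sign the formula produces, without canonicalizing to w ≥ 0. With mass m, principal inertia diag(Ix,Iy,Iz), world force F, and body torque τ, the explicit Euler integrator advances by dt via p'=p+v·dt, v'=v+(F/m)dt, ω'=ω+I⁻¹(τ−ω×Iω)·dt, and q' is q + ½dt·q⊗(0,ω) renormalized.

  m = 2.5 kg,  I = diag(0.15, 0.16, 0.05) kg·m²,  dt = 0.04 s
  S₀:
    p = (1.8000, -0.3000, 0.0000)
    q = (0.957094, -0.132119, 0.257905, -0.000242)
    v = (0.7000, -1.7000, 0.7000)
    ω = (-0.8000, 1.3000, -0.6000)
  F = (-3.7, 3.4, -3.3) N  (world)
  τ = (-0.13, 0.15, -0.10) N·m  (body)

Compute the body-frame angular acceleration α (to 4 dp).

α = (-1.4387, 0.6375, -1.7920)

precession coupling ω×(Iω) = (0.0858, 0.0480, -0.0104)
α = I⁻¹(τ − ω×Iω) = (-1.4387, 0.6375, -1.7920)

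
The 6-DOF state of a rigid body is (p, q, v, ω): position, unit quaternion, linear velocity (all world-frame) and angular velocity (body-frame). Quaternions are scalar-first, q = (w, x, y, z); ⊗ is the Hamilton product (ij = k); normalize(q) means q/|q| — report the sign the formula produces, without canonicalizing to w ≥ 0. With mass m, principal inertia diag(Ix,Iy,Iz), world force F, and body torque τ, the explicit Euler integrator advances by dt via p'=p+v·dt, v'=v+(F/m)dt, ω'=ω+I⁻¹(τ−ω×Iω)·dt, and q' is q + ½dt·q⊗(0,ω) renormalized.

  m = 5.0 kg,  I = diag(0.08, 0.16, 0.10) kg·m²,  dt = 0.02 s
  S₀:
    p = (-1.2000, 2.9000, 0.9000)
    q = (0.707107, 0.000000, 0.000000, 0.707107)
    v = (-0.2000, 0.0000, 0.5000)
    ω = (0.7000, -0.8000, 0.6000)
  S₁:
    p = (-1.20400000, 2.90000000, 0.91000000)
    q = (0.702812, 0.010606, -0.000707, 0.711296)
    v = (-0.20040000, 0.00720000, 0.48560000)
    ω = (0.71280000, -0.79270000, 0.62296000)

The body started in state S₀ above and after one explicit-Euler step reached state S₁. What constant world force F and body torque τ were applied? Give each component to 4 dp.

F = (-0.1000, 1.8000, -3.6000)
τ = (0.0800, 0.0500, 0.0700)

velocity change Δv = (-0.00040000, 0.00720000, -0.01440000)
F = m·Δv/dt = (-0.1000, 1.8000, -3.6000)
ω₁ − ω₀ = (0.01280000, 0.00730000, 0.02296000)
precession coupling = (0.0288, -0.0084, -0.0448)
I·α + gyro = (0.0800, 0.0500, 0.0700)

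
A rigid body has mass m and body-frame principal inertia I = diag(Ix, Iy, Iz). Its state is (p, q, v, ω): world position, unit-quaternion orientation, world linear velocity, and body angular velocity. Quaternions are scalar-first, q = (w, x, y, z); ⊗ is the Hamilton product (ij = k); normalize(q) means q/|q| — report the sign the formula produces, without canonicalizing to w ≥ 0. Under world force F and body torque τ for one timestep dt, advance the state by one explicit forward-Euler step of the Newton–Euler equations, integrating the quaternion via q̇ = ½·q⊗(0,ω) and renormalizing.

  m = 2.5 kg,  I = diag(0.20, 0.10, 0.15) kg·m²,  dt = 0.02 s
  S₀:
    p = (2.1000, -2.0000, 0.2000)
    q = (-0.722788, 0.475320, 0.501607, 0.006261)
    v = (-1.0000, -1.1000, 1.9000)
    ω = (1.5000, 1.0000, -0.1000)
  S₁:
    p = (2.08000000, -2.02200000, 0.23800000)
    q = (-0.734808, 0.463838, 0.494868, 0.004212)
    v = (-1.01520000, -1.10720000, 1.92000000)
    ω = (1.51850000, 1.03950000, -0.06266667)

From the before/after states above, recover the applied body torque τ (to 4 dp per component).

ω₁ − ω₀ = (0.01850000, 0.03950000, 0.03733333)
precession coupling = (-0.0050, -0.0075, -0.1500)
τ = I·(Δω/dt) + ω₀×(Iω₀) = (0.1800, 0.1900, 0.1300)

τ = (0.1800, 0.1900, 0.1300)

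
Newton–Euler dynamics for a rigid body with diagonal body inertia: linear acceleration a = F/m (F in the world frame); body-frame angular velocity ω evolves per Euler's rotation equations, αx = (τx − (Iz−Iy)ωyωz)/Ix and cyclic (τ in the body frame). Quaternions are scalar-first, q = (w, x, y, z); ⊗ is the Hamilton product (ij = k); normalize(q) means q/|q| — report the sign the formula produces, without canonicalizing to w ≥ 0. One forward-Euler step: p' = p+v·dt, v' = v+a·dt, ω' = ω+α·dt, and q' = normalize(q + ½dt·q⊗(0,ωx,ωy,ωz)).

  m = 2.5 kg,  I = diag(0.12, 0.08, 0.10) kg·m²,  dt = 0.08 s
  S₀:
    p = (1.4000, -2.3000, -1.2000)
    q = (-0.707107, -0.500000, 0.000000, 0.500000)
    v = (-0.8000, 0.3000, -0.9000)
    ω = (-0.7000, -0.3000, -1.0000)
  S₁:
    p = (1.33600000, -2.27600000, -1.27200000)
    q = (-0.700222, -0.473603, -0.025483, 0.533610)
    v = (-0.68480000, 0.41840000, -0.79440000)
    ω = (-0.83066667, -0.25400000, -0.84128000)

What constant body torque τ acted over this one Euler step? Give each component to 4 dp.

rate change Δω = (-0.13066667, 0.04600000, 0.15872000)
gyro term ω₀×Iω₀ = (0.0060, 0.0140, -0.0084)
τ = I·(Δω/dt) + ω₀×(Iω₀) = (-0.1900, 0.0600, 0.1900)

τ = (-0.1900, 0.0600, 0.1900)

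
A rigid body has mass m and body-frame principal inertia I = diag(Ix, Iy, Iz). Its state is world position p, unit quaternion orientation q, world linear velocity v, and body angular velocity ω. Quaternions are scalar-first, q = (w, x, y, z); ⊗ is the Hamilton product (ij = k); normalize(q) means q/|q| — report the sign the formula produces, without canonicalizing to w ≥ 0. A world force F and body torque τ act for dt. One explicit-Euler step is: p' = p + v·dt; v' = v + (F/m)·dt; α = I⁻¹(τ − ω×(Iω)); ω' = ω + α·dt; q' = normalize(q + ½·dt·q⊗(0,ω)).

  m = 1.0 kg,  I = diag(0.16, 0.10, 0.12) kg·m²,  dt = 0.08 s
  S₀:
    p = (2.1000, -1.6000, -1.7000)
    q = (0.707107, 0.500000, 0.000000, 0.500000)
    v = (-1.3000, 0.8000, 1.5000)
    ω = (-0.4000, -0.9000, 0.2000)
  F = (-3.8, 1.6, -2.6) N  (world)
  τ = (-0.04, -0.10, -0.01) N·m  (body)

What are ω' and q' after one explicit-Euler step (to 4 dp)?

(τ − ω×Iω)/I = (-0.2275, -0.9680, 0.0967)
ω + α·dt = (-0.4182, -0.9774, 0.2077)
q⊗(0,ω) = (0.1000000, 0.1671572, -0.9363963, -0.3085786)
q' = normalize(q + ½dt·q⊗(0,ω)) = (0.7105, 0.5063, -0.0374, 0.4873)

ω' = (-0.4182, -0.9774, 0.2077)
q' = (0.7105, 0.5063, -0.0374, 0.4873)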